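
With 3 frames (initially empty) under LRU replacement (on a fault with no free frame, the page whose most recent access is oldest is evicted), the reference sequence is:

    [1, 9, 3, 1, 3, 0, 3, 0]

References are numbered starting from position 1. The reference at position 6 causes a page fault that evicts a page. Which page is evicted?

9

pos 1: 1 -> fault, frames (1)
pos 2: 9 -> fault, frames (1 9)
pos 3: 3 -> fault, frames (1 9 3)
pos 4: 1 -> hit
pos 5: 3 -> hit
pos 6: 0 -> fault, evict 9, frames (1 3 0)
At position 6, page 9 is evicted.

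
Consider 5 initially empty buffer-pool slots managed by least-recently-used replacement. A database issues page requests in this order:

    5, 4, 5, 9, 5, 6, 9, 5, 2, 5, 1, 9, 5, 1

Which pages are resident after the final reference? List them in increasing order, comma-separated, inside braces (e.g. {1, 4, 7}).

5 → miss, frames [5]
4 → miss, frames [5, 4]
5 → hit
9 → miss, frames [4, 5, 9]
5 → hit
6 → miss, frames [4, 9, 5, 6]
9 → hit
5 → hit
2 → miss, frames [4, 6, 9, 5, 2]
5 → hit
1 → miss, evict 4, frames [6, 9, 2, 5, 1]
9 → hit
5 → hit
1 → hit

{1, 2, 5, 6, 9}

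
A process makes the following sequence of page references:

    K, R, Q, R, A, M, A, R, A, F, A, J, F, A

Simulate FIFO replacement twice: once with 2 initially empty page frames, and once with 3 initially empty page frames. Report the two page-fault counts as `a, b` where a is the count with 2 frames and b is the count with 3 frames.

2 frames: F F F . F F . F F F . F . F → 10 faults.
3 frames: F F F . F F . F . F F F . . → 9 faults.
9 < 10: adding a frame reduced faults, as is typical.

10, 9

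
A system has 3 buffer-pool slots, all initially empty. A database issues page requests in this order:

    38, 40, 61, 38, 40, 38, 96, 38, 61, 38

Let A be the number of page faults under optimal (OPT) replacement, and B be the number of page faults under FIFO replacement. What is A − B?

Under OPT: F F F . . . F . . . → 4 faults.
Under FIFO: F F F . . . F F . . → 5 faults.
A − B = 4 − 5 = -1.

-1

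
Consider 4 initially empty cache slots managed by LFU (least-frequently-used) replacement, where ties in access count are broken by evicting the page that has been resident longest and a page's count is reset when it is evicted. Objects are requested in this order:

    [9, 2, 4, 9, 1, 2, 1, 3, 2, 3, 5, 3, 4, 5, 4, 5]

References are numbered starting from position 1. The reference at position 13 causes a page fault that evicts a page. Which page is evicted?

5

pos 1: 9 -> fault, frames (9)
pos 2: 2 -> fault, frames (9 2)
pos 3: 4 -> fault, frames (9 2 4)
pos 4: 9 -> hit
pos 5: 1 -> fault, frames (9 2 4 1)
pos 6: 2 -> hit
pos 7: 1 -> hit
pos 8: 3 -> fault, evict 4, frames (9 2 1 3)
pos 9: 2 -> hit
pos 10: 3 -> hit
pos 11: 5 -> fault, evict 9, frames (2 1 3 5)
pos 12: 3 -> hit
pos 13: 4 -> fault, evict 5, frames (2 1 3 4)
At position 13, page 5 is evicted.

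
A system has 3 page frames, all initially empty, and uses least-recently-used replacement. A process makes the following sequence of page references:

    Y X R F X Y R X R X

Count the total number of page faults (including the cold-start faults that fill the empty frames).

Y -> fault, frames [Y]
X -> fault, frames [Y, X]
R -> fault, frames [Y, X, R]
F -> fault, evict Y, frames [X, R, F]
X -> hit
Y -> fault, evict R, frames [F, X, Y]
R -> fault, evict F, frames [X, Y, R]
X -> hit
R -> hit
X -> hit
Page faults: 6.

6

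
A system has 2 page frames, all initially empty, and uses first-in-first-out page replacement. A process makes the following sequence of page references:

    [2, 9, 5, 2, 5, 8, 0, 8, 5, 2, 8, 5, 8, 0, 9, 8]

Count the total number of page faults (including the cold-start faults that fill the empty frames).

13

2 -> miss, frames {2}
9 -> miss, frames {2,9}
5 -> miss, evict 2, frames {9,5}
2 -> miss, evict 9, frames {5,2}
5 -> hit
8 -> miss, evict 5, frames {2,8}
0 -> miss, evict 2, frames {8,0}
8 -> hit
5 -> miss, evict 8, frames {0,5}
2 -> miss, evict 0, frames {5,2}
8 -> miss, evict 5, frames {2,8}
5 -> miss, evict 2, frames {8,5}
8 -> hit
0 -> miss, evict 8, frames {5,0}
9 -> miss, evict 5, frames {0,9}
8 -> miss, evict 0, frames {9,8}
Page faults: 13.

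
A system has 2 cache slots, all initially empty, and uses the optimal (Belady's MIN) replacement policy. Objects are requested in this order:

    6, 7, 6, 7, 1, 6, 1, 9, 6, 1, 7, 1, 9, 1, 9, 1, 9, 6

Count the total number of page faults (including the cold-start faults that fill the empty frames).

8

6: miss, frames (6)
7: miss, frames (6 7)
6: hit
7: hit
1: miss, evict 7, frames (6 1)
6: hit
1: hit
9: miss, evict 1, frames (6 9)
6: hit
1: miss, evict 6, frames (9 1)
7: miss, evict 9, frames (1 7)
1: hit
9: miss, evict 7, frames (1 9)
1: hit
9: hit
1: hit
9: hit
6: miss, evict 9, frames (1 6)
Page faults: 8.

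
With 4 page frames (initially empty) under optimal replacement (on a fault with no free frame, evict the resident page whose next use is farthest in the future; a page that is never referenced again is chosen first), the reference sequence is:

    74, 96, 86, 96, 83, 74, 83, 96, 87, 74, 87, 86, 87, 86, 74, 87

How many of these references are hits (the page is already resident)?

74: miss, frames (74)
96: miss, frames (74 96)
86: miss, frames (74 96 86)
96: hit
83: miss, frames (74 96 86 83)
74: hit
83: hit
96: hit
87: miss, evict 83, frames (74 96 86 87)
74: hit
87: hit
86: hit
87: hit
86: hit
74: hit
87: hit
Hits: 11.

11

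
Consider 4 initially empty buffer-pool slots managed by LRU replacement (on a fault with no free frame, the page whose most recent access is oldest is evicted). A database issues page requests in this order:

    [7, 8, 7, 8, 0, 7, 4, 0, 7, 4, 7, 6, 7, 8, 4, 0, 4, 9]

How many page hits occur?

7 → fault, frames (7)
8 → fault, frames (7 8)
7 → hit
8 → hit
0 → fault, frames (7 8 0)
7 → hit
4 → fault, frames (8 0 7 4)
0 → hit
7 → hit
4 → hit
7 → hit
6 → fault, evict 8, frames (0 4 7 6)
7 → hit
8 → fault, evict 0, frames (4 6 7 8)
4 → hit
0 → fault, evict 6, frames (7 8 4 0)
4 → hit
9 → fault, evict 7, frames (8 0 4 9)
Hits: 10.

10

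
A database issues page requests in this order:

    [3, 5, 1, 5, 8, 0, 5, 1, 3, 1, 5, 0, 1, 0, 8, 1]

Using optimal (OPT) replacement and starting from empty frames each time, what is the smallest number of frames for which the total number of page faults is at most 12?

f=1: 16 faults
f=2: 10 faults
f=3: 8 faults
f=4: 6 faults
f=5: 5 faults
Smallest f with faults ≤ 12 is 2.

2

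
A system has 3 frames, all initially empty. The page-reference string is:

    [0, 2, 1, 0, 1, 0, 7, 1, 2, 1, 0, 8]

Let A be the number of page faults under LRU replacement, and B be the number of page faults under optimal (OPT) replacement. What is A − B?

Under LRU: F F F . . . F . F . F F → 7 faults.
Under OPT: F F F . . . F . . . F F → 6 faults.
A − B = 7 − 6 = 1.

1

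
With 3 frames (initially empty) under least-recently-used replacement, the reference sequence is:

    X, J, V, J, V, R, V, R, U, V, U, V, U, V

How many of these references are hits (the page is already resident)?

9

X: miss, frames [X]
J: miss, frames [X, J]
V: miss, frames [X, J, V]
J: hit
V: hit
R: miss, evict X, frames [J, V, R]
V: hit
R: hit
U: miss, evict J, frames [V, R, U]
V: hit
U: hit
V: hit
U: hit
V: hit
Hits: 9.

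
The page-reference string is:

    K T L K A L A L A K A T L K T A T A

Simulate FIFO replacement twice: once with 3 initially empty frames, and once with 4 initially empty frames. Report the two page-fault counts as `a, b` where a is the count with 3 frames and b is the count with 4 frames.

3 frames: F F F . F . . . . F . F F . . F . . → 8 faults.
4 frames: F F F . F . . . . . . . . . . . . . → 4 faults.
4 < 8: adding a frame reduced faults, as is typical.

8, 4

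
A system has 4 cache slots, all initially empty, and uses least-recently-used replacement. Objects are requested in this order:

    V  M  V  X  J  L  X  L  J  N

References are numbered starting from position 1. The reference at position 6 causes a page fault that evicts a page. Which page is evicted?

M

pos 1: V → miss, frames [V]
pos 2: M → miss, frames [V, M]
pos 3: V → hit
pos 4: X → miss, frames [M, V, X]
pos 5: J → miss, frames [M, V, X, J]
pos 6: L → miss, evict M, frames [V, X, J, L]
At position 6, page M is evicted.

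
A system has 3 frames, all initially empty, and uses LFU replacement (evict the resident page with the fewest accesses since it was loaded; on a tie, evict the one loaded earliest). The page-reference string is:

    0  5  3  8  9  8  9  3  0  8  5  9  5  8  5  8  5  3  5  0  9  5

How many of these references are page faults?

0 → fault, frames [0]
5 → fault, frames [0, 5]
3 → fault, frames [0, 5, 3]
8 → fault, evict 0, frames [5, 3, 8]
9 → fault, evict 5, frames [3, 8, 9]
8 → hit
9 → hit
3 → hit
0 → fault, evict 3, frames [8, 9, 0]
8 → hit
5 → fault, evict 0, frames [8, 9, 5]
9 → hit
5 → hit
8 → hit
5 → hit
8 → hit
5 → hit
3 → fault, evict 9, frames [8, 5, 3]
5 → hit
0 → fault, evict 3, frames [8, 5, 0]
9 → fault, evict 0, frames [8, 5, 9]
5 → hit
Page faults: 10.

10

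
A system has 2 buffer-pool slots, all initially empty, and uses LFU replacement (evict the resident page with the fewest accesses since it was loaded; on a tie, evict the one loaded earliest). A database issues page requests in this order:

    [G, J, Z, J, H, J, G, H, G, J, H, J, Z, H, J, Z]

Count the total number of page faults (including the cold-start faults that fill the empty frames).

11

G: fault, frames (G)
J: fault, frames (G J)
Z: fault, evict G, frames (J Z)
J: hit
H: fault, evict Z, frames (J H)
J: hit
G: fault, evict H, frames (J G)
H: fault, evict G, frames (J H)
G: fault, evict H, frames (J G)
J: hit
H: fault, evict G, frames (J H)
J: hit
Z: fault, evict H, frames (J Z)
H: fault, evict Z, frames (J H)
J: hit
Z: fault, evict H, frames (J Z)
Page faults: 11.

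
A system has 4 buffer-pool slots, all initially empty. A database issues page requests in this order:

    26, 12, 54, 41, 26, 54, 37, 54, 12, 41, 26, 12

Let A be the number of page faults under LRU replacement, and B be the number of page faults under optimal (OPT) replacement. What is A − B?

2

Under LRU: F F F F . . F . F F F . → 8 faults.
Under OPT: F F F F . . F . . . F . → 6 faults.
A − B = 8 − 6 = 2.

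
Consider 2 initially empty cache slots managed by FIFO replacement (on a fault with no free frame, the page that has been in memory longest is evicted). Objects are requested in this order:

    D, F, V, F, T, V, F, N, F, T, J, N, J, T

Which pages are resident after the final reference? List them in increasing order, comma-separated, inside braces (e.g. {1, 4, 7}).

{N, T}

D → fault, frames {D}
F → fault, frames {D,F}
V → fault, evict D, frames {F,V}
F → hit
T → fault, evict F, frames {V,T}
V → hit
F → fault, evict V, frames {T,F}
N → fault, evict T, frames {F,N}
F → hit
T → fault, evict F, frames {N,T}
J → fault, evict N, frames {T,J}
N → fault, evict T, frames {J,N}
J → hit
T → fault, evict J, frames {N,T}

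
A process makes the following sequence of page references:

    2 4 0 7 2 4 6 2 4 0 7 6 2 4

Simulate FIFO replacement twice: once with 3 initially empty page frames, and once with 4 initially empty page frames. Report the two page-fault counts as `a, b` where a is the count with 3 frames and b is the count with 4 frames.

11, 12

3 frames: F F F F F F F . . F F . F F → 11 faults.
4 frames: F F F F . . F F F F F F F F → 12 faults.
12 > 11: adding a frame increased faults — Belady's anomaly.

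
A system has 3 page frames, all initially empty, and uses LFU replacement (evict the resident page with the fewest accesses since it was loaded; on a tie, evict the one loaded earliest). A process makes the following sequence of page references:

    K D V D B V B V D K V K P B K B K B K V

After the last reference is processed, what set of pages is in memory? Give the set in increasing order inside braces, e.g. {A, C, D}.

K → fault, frames [K]
D → fault, frames [K, D]
V → fault, frames [K, D, V]
D → hit
B → fault, evict K, frames [D, V, B]
V → hit
B → hit
V → hit
D → hit
K → fault, evict B, frames [D, V, K]
V → hit
K → hit
P → fault, evict K, frames [D, V, P]
B → fault, evict P, frames [D, V, B]
K → fault, evict B, frames [D, V, K]
B → fault, evict K, frames [D, V, B]
K → fault, evict B, frames [D, V, K]
B → fault, evict K, frames [D, V, B]
K → fault, evict B, frames [D, V, K]
V → hit

{D, K, V}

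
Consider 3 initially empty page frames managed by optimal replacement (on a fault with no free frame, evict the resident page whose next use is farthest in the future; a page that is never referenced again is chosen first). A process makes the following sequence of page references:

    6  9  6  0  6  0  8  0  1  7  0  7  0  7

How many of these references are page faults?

6 → fault, frames [6]
9 → fault, frames [6, 9]
6 → hit
0 → fault, frames [6, 9, 0]
6 → hit
0 → hit
8 → fault, evict 9, frames [6, 0, 8]
0 → hit
1 → fault, evict 8, frames [6, 0, 1]
7 → fault, evict 1, frames [6, 0, 7]
0 → hit
7 → hit
0 → hit
7 → hit
Page faults: 6.

6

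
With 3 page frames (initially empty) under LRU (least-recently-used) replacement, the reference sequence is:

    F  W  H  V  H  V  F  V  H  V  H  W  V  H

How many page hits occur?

8

F -> miss, frames {F}
W -> miss, frames {F,W}
H -> miss, frames {F,W,H}
V -> miss, evict F, frames {W,H,V}
H -> hit
V -> hit
F -> miss, evict W, frames {H,V,F}
V -> hit
H -> hit
V -> hit
H -> hit
W -> miss, evict F, frames {V,H,W}
V -> hit
H -> hit
Hits: 8.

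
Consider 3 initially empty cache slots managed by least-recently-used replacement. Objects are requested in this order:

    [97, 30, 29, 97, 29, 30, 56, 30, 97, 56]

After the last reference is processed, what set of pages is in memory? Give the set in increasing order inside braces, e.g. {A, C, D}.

97 -> miss, frames (97)
30 -> miss, frames (97 30)
29 -> miss, frames (97 30 29)
97 -> hit
29 -> hit
30 -> hit
56 -> miss, evict 97, frames (29 30 56)
30 -> hit
97 -> miss, evict 29, frames (56 30 97)
56 -> hit

{30, 56, 97}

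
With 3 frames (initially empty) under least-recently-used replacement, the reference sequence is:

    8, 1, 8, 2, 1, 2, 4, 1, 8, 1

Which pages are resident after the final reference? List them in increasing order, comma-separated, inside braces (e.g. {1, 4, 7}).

{1, 4, 8}

8 -> miss, frames (8)
1 -> miss, frames (8 1)
8 -> hit
2 -> miss, frames (1 8 2)
1 -> hit
2 -> hit
4 -> miss, evict 8, frames (1 2 4)
1 -> hit
8 -> miss, evict 2, frames (4 1 8)
1 -> hit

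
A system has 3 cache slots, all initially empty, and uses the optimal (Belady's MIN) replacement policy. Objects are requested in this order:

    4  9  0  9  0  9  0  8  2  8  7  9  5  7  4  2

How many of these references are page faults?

8

4: fault, frames {4}
9: fault, frames {4,9}
0: fault, frames {4,9,0}
9: hit
0: hit
9: hit
0: hit
8: fault, evict 0, frames {4,9,8}
2: fault, evict 4, frames {9,8,2}
8: hit
7: fault, evict 8, frames {9,2,7}
9: hit
5: fault, evict 9, frames {2,7,5}
7: hit
4: fault, evict 5, frames {2,7,4}
2: hit
Page faults: 8.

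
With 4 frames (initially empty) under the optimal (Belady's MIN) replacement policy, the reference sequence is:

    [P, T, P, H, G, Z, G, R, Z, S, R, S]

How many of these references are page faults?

7

P: miss, frames (P)
T: miss, frames (P T)
P: hit
H: miss, frames (P T H)
G: miss, frames (P T H G)
Z: miss, evict H, frames (P T G Z)
G: hit
R: miss, evict G, frames (P T Z R)
Z: hit
S: miss, evict Z, frames (P T R S)
R: hit
S: hit
Page faults: 7.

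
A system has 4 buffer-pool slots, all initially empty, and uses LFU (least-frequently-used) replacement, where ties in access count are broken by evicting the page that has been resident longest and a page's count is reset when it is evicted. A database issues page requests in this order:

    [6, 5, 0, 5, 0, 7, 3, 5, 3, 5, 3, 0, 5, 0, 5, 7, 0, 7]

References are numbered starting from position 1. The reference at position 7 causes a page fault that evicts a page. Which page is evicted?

6

pos 1: 6 -> miss, frames [6]
pos 2: 5 -> miss, frames [6, 5]
pos 3: 0 -> miss, frames [6, 5, 0]
pos 4: 5 -> hit
pos 5: 0 -> hit
pos 6: 7 -> miss, frames [6, 5, 0, 7]
pos 7: 3 -> miss, evict 6, frames [5, 0, 7, 3]
At position 7, page 6 is evicted.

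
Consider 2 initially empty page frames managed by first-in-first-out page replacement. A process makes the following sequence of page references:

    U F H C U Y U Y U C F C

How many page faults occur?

U → miss, frames [U]
F → miss, frames [U, F]
H → miss, evict U, frames [F, H]
C → miss, evict F, frames [H, C]
U → miss, evict H, frames [C, U]
Y → miss, evict C, frames [U, Y]
U → hit
Y → hit
U → hit
C → miss, evict U, frames [Y, C]
F → miss, evict Y, frames [C, F]
C → hit
Page faults: 8.

8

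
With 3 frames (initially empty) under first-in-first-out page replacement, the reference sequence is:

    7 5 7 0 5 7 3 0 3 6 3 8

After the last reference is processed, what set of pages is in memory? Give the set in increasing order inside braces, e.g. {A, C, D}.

{3, 6, 8}

7 → fault, frames {7}
5 → fault, frames {7,5}
7 → hit
0 → fault, frames {7,5,0}
5 → hit
7 → hit
3 → fault, evict 7, frames {5,0,3}
0 → hit
3 → hit
6 → fault, evict 5, frames {0,3,6}
3 → hit
8 → fault, evict 0, frames {3,6,8}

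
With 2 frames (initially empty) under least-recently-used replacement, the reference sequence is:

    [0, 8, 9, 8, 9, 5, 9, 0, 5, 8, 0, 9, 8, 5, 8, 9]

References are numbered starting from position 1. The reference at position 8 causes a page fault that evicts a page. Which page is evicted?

5

pos 1: 0 → miss, frames {0}
pos 2: 8 → miss, frames {0,8}
pos 3: 9 → miss, evict 0, frames {8,9}
pos 4: 8 → hit
pos 5: 9 → hit
pos 6: 5 → miss, evict 8, frames {9,5}
pos 7: 9 → hit
pos 8: 0 → miss, evict 5, frames {9,0}
At position 8, page 5 is evicted.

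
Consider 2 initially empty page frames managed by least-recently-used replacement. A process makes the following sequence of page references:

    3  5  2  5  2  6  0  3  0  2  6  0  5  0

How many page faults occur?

3: miss, frames [3]
5: miss, frames [3, 5]
2: miss, evict 3, frames [5, 2]
5: hit
2: hit
6: miss, evict 5, frames [2, 6]
0: miss, evict 2, frames [6, 0]
3: miss, evict 6, frames [0, 3]
0: hit
2: miss, evict 3, frames [0, 2]
6: miss, evict 0, frames [2, 6]
0: miss, evict 2, frames [6, 0]
5: miss, evict 6, frames [0, 5]
0: hit
Page faults: 10.

10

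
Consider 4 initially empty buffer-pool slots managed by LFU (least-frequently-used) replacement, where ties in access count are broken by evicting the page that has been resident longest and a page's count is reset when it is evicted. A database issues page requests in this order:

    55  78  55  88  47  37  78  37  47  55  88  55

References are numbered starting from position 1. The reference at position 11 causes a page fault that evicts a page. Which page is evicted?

pos 1: 55 → fault, frames (55)
pos 2: 78 → fault, frames (55 78)
pos 3: 55 → hit
pos 4: 88 → fault, frames (55 78 88)
pos 5: 47 → fault, frames (55 78 88 47)
pos 6: 37 → fault, evict 78, frames (55 88 47 37)
pos 7: 78 → fault, evict 88, frames (55 47 37 78)
pos 8: 37 → hit
pos 9: 47 → hit
pos 10: 55 → hit
pos 11: 88 → fault, evict 78, frames (55 47 37 88)
At position 11, page 78 is evicted.

78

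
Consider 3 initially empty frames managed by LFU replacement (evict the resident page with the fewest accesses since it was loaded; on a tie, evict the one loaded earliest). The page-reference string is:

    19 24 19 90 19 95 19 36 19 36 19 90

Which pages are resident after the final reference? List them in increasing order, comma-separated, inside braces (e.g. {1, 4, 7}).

19: miss, frames {19}
24: miss, frames {19,24}
19: hit
90: miss, frames {19,24,90}
19: hit
95: miss, evict 24, frames {19,90,95}
19: hit
36: miss, evict 90, frames {19,95,36}
19: hit
36: hit
19: hit
90: miss, evict 95, frames {19,36,90}

{19, 36, 90}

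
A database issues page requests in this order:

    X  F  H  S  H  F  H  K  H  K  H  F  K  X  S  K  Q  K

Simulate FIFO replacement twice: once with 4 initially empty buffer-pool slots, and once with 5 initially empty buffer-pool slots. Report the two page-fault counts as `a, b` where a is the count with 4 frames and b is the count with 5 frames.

7, 6

4 frames: F F F F . . . F . . . . . F . . F . → 7 faults.
5 frames: F F F F . . . F . . . . . . . . F . → 6 faults.
6 < 7: adding a frame reduced faults, as is typical.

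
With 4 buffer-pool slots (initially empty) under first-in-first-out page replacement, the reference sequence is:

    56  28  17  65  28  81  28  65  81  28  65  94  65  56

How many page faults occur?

7

56 → fault, frames [56]
28 → fault, frames [56, 28]
17 → fault, frames [56, 28, 17]
65 → fault, frames [56, 28, 17, 65]
28 → hit
81 → fault, evict 56, frames [28, 17, 65, 81]
28 → hit
65 → hit
81 → hit
28 → hit
65 → hit
94 → fault, evict 28, frames [17, 65, 81, 94]
65 → hit
56 → fault, evict 17, frames [65, 81, 94, 56]
Page faults: 7.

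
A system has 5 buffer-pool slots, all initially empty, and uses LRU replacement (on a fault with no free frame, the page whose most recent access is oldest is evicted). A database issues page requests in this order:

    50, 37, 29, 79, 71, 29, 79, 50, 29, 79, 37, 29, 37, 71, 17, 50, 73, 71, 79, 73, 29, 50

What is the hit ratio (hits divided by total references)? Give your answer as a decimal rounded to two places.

0.55

50: miss, frames (50)
37: miss, frames (50 37)
29: miss, frames (50 37 29)
79: miss, frames (50 37 29 79)
71: miss, frames (50 37 29 79 71)
29: hit
79: hit
50: hit
29: hit
79: hit
37: hit
29: hit
37: hit
71: hit
17: miss, evict 50, frames (79 29 37 71 17)
50: miss, evict 79, frames (29 37 71 17 50)
73: miss, evict 29, frames (37 71 17 50 73)
71: hit
79: miss, evict 37, frames (17 50 73 71 79)
73: hit
29: miss, evict 17, frames (50 71 79 73 29)
50: hit
Hits: 12 of 22 references → 12/22 = 0.5455.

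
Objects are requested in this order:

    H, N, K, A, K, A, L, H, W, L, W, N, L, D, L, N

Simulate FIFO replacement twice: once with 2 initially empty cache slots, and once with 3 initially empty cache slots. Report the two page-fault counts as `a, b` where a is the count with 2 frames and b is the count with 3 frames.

12, 10

2 frames: F F F F . . F F F F . F . F F F → 12 faults.
3 frames: F F F F . . F F F . . F F F . . → 10 faults.
10 < 12: adding a frame reduced faults, as is typical.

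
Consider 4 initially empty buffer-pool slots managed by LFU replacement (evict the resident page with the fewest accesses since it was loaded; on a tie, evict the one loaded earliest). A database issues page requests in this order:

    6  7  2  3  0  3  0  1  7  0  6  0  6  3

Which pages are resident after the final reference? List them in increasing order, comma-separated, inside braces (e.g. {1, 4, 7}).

6 → miss, frames [6]
7 → miss, frames [6, 7]
2 → miss, frames [6, 7, 2]
3 → miss, frames [6, 7, 2, 3]
0 → miss, evict 6, frames [7, 2, 3, 0]
3 → hit
0 → hit
1 → miss, evict 7, frames [2, 3, 0, 1]
7 → miss, evict 2, frames [3, 0, 1, 7]
0 → hit
6 → miss, evict 1, frames [3, 0, 7, 6]
0 → hit
6 → hit
3 → hit

{0, 3, 6, 7}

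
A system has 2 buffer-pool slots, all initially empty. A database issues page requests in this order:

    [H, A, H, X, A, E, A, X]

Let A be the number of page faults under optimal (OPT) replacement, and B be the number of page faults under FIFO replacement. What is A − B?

Under OPT: F F . F . F . F → 5 faults.
Under FIFO: F F . F . F F F → 6 faults.
A − B = 5 − 6 = -1.

-1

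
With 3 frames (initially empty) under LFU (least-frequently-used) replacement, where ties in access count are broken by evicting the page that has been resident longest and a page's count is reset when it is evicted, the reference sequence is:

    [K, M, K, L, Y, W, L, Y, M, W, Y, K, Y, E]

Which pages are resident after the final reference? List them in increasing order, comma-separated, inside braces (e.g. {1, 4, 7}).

K → fault, frames (K)
M → fault, frames (K M)
K → hit
L → fault, frames (K M L)
Y → fault, evict M, frames (K L Y)
W → fault, evict L, frames (K Y W)
L → fault, evict Y, frames (K W L)
Y → fault, evict W, frames (K L Y)
M → fault, evict L, frames (K Y M)
W → fault, evict Y, frames (K M W)
Y → fault, evict M, frames (K W Y)
K → hit
Y → hit
E → fault, evict W, frames (K Y E)

{E, K, Y}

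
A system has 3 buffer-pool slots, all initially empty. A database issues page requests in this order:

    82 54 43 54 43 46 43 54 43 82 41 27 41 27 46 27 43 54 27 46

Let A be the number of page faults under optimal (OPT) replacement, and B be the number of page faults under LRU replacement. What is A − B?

Under OPT: F F F . . F . . . F F F . . . . F F . . → 9 faults.
Under LRU: F F F . . F . . . F F F . . F . F F . F → 11 faults.
A − B = 9 − 11 = -2.

-2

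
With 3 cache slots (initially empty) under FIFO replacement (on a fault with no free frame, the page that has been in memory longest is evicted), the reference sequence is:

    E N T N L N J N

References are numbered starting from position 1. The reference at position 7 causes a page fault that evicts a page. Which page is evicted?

pos 1: E → fault, frames {E}
pos 2: N → fault, frames {E,N}
pos 3: T → fault, frames {E,N,T}
pos 4: N → hit
pos 5: L → fault, evict E, frames {N,T,L}
pos 6: N → hit
pos 7: J → fault, evict N, frames {T,L,J}
At position 7, page N is evicted.

N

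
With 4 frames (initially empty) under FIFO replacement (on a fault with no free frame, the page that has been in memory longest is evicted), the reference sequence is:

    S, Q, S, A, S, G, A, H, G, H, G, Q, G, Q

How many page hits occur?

9

S -> fault, frames (S)
Q -> fault, frames (S Q)
S -> hit
A -> fault, frames (S Q A)
S -> hit
G -> fault, frames (S Q A G)
A -> hit
H -> fault, evict S, frames (Q A G H)
G -> hit
H -> hit
G -> hit
Q -> hit
G -> hit
Q -> hit
Hits: 9.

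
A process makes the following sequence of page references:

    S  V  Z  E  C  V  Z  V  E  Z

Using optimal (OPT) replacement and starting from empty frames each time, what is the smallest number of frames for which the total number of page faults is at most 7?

f=1: 10 faults
f=2: 7 faults
f=3: 6 faults
f=4: 5 faults
f=5: 5 faults
Smallest f with faults ≤ 7 is 2.

2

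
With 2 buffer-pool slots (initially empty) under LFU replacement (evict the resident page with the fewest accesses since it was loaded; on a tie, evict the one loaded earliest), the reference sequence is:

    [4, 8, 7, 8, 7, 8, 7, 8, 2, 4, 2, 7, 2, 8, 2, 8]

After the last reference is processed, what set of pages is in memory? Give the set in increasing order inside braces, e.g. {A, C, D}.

4: miss, frames {4}
8: miss, frames {4,8}
7: miss, evict 4, frames {8,7}
8: hit
7: hit
8: hit
7: hit
8: hit
2: miss, evict 7, frames {8,2}
4: miss, evict 2, frames {8,4}
2: miss, evict 4, frames {8,2}
7: miss, evict 2, frames {8,7}
2: miss, evict 7, frames {8,2}
8: hit
2: hit
8: hit

{2, 8}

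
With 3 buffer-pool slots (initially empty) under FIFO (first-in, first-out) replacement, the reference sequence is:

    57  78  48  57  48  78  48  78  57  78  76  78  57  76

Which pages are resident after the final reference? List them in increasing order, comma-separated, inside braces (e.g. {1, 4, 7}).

57 -> miss, frames (57)
78 -> miss, frames (57 78)
48 -> miss, frames (57 78 48)
57 -> hit
48 -> hit
78 -> hit
48 -> hit
78 -> hit
57 -> hit
78 -> hit
76 -> miss, evict 57, frames (78 48 76)
78 -> hit
57 -> miss, evict 78, frames (48 76 57)
76 -> hit

{48, 57, 76}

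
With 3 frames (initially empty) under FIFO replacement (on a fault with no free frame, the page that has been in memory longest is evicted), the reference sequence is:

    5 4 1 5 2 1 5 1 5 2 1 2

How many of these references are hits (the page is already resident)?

7

5 → fault, frames [5]
4 → fault, frames [5, 4]
1 → fault, frames [5, 4, 1]
5 → hit
2 → fault, evict 5, frames [4, 1, 2]
1 → hit
5 → fault, evict 4, frames [1, 2, 5]
1 → hit
5 → hit
2 → hit
1 → hit
2 → hit
Hits: 7.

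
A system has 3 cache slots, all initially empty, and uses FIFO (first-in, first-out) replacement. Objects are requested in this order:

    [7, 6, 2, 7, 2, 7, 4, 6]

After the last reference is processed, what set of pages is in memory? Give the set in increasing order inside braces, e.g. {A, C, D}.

{2, 4, 6}

7 → miss, frames {7}
6 → miss, frames {7,6}
2 → miss, frames {7,6,2}
7 → hit
2 → hit
7 → hit
4 → miss, evict 7, frames {6,2,4}
6 → hit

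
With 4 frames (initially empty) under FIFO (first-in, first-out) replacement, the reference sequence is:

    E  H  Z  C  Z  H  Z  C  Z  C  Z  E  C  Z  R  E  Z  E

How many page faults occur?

6

E → fault, frames (E)
H → fault, frames (E H)
Z → fault, frames (E H Z)
C → fault, frames (E H Z C)
Z → hit
H → hit
Z → hit
C → hit
Z → hit
C → hit
Z → hit
E → hit
C → hit
Z → hit
R → fault, evict E, frames (H Z C R)
E → fault, evict H, frames (Z C R E)
Z → hit
E → hit
Page faults: 6.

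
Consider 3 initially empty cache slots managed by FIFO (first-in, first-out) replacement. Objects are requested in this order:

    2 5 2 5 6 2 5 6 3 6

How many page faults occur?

4

2 → fault, frames (2)
5 → fault, frames (2 5)
2 → hit
5 → hit
6 → fault, frames (2 5 6)
2 → hit
5 → hit
6 → hit
3 → fault, evict 2, frames (5 6 3)
6 → hit
Page faults: 4.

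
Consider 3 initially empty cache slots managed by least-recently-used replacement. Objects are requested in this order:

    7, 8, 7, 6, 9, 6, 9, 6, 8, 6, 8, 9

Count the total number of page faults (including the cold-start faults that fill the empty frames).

5

7 → fault, frames (7)
8 → fault, frames (7 8)
7 → hit
6 → fault, frames (8 7 6)
9 → fault, evict 8, frames (7 6 9)
6 → hit
9 → hit
6 → hit
8 → fault, evict 7, frames (9 6 8)
6 → hit
8 → hit
9 → hit
Page faults: 5.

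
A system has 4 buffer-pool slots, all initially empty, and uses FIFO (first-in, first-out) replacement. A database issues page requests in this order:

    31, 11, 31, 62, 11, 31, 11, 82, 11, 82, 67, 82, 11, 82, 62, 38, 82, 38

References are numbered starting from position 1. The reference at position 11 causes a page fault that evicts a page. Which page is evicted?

pos 1: 31 -> miss, frames (31)
pos 2: 11 -> miss, frames (31 11)
pos 3: 31 -> hit
pos 4: 62 -> miss, frames (31 11 62)
pos 5: 11 -> hit
pos 6: 31 -> hit
pos 7: 11 -> hit
pos 8: 82 -> miss, frames (31 11 62 82)
pos 9: 11 -> hit
pos 10: 82 -> hit
pos 11: 67 -> miss, evict 31, frames (11 62 82 67)
At position 11, page 31 is evicted.

31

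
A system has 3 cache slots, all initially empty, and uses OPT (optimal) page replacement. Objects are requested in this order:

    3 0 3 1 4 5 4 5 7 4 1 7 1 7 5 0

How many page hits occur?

3 → fault, frames {3}
0 → fault, frames {3,0}
3 → hit
1 → fault, frames {3,0,1}
4 → fault, evict 3, frames {0,1,4}
5 → fault, evict 0, frames {1,4,5}
4 → hit
5 → hit
7 → fault, evict 5, frames {1,4,7}
4 → hit
1 → hit
7 → hit
1 → hit
7 → hit
5 → fault, evict 7, frames {1,4,5}
0 → fault, evict 5, frames {1,4,0}
Hits: 8.

8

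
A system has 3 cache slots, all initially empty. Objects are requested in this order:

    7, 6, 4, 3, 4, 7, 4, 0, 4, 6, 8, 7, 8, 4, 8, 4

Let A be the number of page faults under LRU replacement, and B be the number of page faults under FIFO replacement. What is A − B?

Under LRU: F F F F . F . F . F F F . F . . → 10 faults.
Under FIFO: F F F F . F . F F F F F . F . . → 11 faults.
A − B = 10 − 11 = -1.

-1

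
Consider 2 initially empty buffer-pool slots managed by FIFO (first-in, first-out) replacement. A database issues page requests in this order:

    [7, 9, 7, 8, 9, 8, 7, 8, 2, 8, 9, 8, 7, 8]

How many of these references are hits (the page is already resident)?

7 -> fault, frames {7}
9 -> fault, frames {7,9}
7 -> hit
8 -> fault, evict 7, frames {9,8}
9 -> hit
8 -> hit
7 -> fault, evict 9, frames {8,7}
8 -> hit
2 -> fault, evict 8, frames {7,2}
8 -> fault, evict 7, frames {2,8}
9 -> fault, evict 2, frames {8,9}
8 -> hit
7 -> fault, evict 8, frames {9,7}
8 -> fault, evict 9, frames {7,8}
Hits: 5.

5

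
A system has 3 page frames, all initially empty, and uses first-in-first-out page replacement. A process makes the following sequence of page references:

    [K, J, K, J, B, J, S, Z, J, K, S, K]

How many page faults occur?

K: miss, frames [K]
J: miss, frames [K, J]
K: hit
J: hit
B: miss, frames [K, J, B]
J: hit
S: miss, evict K, frames [J, B, S]
Z: miss, evict J, frames [B, S, Z]
J: miss, evict B, frames [S, Z, J]
K: miss, evict S, frames [Z, J, K]
S: miss, evict Z, frames [J, K, S]
K: hit
Page faults: 8.

8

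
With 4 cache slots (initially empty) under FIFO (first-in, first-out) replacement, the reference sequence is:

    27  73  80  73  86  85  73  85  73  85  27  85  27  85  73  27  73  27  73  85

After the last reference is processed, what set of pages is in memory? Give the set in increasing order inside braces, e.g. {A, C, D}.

{27, 73, 85, 86}

27 → fault, frames {27}
73 → fault, frames {27,73}
80 → fault, frames {27,73,80}
73 → hit
86 → fault, frames {27,73,80,86}
85 → fault, evict 27, frames {73,80,86,85}
73 → hit
85 → hit
73 → hit
85 → hit
27 → fault, evict 73, frames {80,86,85,27}
85 → hit
27 → hit
85 → hit
73 → fault, evict 80, frames {86,85,27,73}
27 → hit
73 → hit
27 → hit
73 → hit
85 → hit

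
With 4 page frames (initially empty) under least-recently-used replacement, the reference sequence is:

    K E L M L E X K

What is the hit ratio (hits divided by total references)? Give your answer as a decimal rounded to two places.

K: miss, frames [K]
E: miss, frames [K, E]
L: miss, frames [K, E, L]
M: miss, frames [K, E, L, M]
L: hit
E: hit
X: miss, evict K, frames [M, L, E, X]
K: miss, evict M, frames [L, E, X, K]
Hits: 2 of 8 references → 2/8 = 0.2500.

0.25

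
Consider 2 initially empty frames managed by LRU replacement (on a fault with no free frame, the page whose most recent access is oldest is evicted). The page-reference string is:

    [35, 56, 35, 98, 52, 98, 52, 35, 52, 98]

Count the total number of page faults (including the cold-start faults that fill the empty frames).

6

35 -> miss, frames (35)
56 -> miss, frames (35 56)
35 -> hit
98 -> miss, evict 56, frames (35 98)
52 -> miss, evict 35, frames (98 52)
98 -> hit
52 -> hit
35 -> miss, evict 98, frames (52 35)
52 -> hit
98 -> miss, evict 35, frames (52 98)
Page faults: 6.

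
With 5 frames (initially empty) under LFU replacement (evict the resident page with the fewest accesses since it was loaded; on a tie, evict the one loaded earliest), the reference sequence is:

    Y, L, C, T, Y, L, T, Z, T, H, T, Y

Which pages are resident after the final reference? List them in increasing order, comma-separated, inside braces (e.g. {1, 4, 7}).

Y: fault, frames (Y)
L: fault, frames (Y L)
C: fault, frames (Y L C)
T: fault, frames (Y L C T)
Y: hit
L: hit
T: hit
Z: fault, frames (Y L C T Z)
T: hit
H: fault, evict C, frames (Y L T Z H)
T: hit
Y: hit

{H, L, T, Y, Z}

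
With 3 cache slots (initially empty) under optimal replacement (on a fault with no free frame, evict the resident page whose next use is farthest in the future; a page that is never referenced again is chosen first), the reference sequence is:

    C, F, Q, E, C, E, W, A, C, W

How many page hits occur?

C -> fault, frames [C]
F -> fault, frames [C, F]
Q -> fault, frames [C, F, Q]
E -> fault, evict Q, frames [C, F, E]
C -> hit
E -> hit
W -> fault, evict E, frames [C, F, W]
A -> fault, evict F, frames [C, W, A]
C -> hit
W -> hit
Hits: 4.

4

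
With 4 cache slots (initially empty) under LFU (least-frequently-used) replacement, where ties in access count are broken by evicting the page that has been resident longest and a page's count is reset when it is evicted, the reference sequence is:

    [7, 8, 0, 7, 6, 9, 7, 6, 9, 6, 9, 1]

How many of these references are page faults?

7 -> miss, frames (7)
8 -> miss, frames (7 8)
0 -> miss, frames (7 8 0)
7 -> hit
6 -> miss, frames (7 8 0 6)
9 -> miss, evict 8, frames (7 0 6 9)
7 -> hit
6 -> hit
9 -> hit
6 -> hit
9 -> hit
1 -> miss, evict 0, frames (7 6 9 1)
Page faults: 6.

6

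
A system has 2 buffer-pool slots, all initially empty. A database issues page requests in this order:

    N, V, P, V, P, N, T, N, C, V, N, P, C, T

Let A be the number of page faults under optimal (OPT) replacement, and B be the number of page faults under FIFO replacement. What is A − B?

Under OPT: F F F . . F F . F F . F F F → 10 faults.
Under FIFO: F F F . . F F . F F F F F F → 11 faults.
A − B = 10 − 11 = -1.

-1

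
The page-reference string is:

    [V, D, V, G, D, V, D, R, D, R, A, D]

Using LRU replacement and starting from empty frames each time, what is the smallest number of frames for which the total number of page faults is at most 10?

f=1: 12 faults
f=2: 8 faults
f=3: 5 faults
f=4: 5 faults
f=5: 5 faults
Smallest f with faults ≤ 10 is 2.

2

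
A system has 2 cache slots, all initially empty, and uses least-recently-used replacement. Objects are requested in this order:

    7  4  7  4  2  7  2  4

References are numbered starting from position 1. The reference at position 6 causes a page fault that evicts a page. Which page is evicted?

pos 1: 7: miss, frames (7)
pos 2: 4: miss, frames (7 4)
pos 3: 7: hit
pos 4: 4: hit
pos 5: 2: miss, evict 7, frames (4 2)
pos 6: 7: miss, evict 4, frames (2 7)
At position 6, page 4 is evicted.

4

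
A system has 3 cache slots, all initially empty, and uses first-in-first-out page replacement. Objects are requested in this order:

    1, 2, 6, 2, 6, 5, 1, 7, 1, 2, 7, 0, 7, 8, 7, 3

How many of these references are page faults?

1: fault, frames (1)
2: fault, frames (1 2)
6: fault, frames (1 2 6)
2: hit
6: hit
5: fault, evict 1, frames (2 6 5)
1: fault, evict 2, frames (6 5 1)
7: fault, evict 6, frames (5 1 7)
1: hit
2: fault, evict 5, frames (1 7 2)
7: hit
0: fault, evict 1, frames (7 2 0)
7: hit
8: fault, evict 7, frames (2 0 8)
7: fault, evict 2, frames (0 8 7)
3: fault, evict 0, frames (8 7 3)
Page faults: 11.

11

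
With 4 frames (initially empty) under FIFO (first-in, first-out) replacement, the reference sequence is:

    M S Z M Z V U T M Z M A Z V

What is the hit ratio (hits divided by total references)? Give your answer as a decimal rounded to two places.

0.29

M → miss, frames [M]
S → miss, frames [M, S]
Z → miss, frames [M, S, Z]
M → hit
Z → hit
V → miss, frames [M, S, Z, V]
U → miss, evict M, frames [S, Z, V, U]
T → miss, evict S, frames [Z, V, U, T]
M → miss, evict Z, frames [V, U, T, M]
Z → miss, evict V, frames [U, T, M, Z]
M → hit
A → miss, evict U, frames [T, M, Z, A]
Z → hit
V → miss, evict T, frames [M, Z, A, V]
Hits: 4 of 14 references → 4/14 = 0.2857.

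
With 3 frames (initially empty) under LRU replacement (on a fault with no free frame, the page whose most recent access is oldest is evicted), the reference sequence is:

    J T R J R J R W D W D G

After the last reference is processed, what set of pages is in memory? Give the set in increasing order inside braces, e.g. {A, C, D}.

{D, G, W}

J -> fault, frames (J)
T -> fault, frames (J T)
R -> fault, frames (J T R)
J -> hit
R -> hit
J -> hit
R -> hit
W -> fault, evict T, frames (J R W)
D -> fault, evict J, frames (R W D)
W -> hit
D -> hit
G -> fault, evict R, frames (W D G)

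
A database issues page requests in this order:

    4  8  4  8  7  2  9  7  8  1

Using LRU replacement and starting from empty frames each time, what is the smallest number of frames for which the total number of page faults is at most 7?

3

f=1: 10 faults
f=2: 8 faults
f=3: 7 faults
f=4: 6 faults
f=5: 6 faults
f=6: 6 faults
Smallest f with faults ≤ 7 is 3.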